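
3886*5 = 19430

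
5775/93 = 1925/31 = 62.10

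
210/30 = 7 = 7.00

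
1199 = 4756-3557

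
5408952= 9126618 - 3717666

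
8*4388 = 35104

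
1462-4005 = -2543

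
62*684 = 42408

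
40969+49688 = 90657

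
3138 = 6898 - 3760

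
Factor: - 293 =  - 293^1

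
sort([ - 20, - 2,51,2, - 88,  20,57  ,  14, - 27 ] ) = [  -  88,-27, - 20, - 2, 2, 14,20,51,57]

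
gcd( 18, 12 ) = 6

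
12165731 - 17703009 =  - 5537278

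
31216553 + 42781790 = 73998343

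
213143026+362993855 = 576136881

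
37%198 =37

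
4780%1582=34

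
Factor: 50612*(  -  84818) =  - 4292808616 = - 2^3*12653^1*42409^1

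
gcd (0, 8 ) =8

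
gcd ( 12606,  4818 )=66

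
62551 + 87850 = 150401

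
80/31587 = 80/31587 = 0.00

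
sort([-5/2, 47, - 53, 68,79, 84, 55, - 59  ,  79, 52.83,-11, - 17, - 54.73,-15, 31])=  [- 59,-54.73, - 53, - 17,-15, - 11,-5/2, 31,47, 52.83, 55, 68, 79, 79, 84]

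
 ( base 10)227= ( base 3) 22102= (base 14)123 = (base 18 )CB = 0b11100011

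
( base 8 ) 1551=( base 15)3d3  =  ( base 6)4013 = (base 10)873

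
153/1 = 153 = 153.00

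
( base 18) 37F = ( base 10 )1113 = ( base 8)2131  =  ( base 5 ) 13423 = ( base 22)26d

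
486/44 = 243/22 = 11.05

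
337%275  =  62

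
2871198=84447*34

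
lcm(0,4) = 0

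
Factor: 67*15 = 1005 = 3^1*5^1*67^1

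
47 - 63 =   -  16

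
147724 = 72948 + 74776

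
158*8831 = 1395298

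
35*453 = 15855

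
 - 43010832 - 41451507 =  - 84462339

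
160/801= 160/801  =  0.20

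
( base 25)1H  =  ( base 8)52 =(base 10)42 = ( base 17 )28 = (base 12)36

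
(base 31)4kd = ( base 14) 18BB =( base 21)a34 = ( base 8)10575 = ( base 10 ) 4477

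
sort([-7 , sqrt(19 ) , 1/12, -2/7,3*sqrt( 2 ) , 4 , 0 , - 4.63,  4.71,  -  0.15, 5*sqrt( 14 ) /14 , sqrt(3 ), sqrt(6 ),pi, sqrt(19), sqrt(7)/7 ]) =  [ - 7,  -  4.63,-2/7,-0.15, 0,1/12, sqrt(7 )/7, 5*sqrt( 14 )/14, sqrt( 3),sqrt(6 ), pi,4 , 3*sqrt(2 ), sqrt( 19 ), sqrt( 19),4.71 ]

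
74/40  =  1 + 17/20  =  1.85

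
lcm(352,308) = 2464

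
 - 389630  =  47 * ( - 8290)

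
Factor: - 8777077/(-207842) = 2^(-1)*17^ (  -  1) * 6113^( - 1)*8777077^1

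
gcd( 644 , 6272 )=28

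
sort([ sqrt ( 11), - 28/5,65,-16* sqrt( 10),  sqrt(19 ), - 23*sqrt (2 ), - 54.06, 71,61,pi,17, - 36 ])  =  [ - 54.06,- 16*sqrt(10 ), - 36, - 23*sqrt(2), - 28/5,pi,sqrt(11 ),sqrt( 19 ),17,  61,65,71]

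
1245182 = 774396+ 470786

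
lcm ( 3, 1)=3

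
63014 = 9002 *7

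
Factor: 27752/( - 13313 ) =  - 2^3*3469^1*13313^( - 1)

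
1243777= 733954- - 509823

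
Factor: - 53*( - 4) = 2^2*53^1=212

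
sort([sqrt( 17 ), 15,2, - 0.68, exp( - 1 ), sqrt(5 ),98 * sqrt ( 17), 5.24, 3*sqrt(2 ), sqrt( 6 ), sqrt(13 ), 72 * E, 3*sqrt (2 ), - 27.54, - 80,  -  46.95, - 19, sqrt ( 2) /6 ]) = [ - 80,-46.95, - 27.54, - 19, - 0.68, sqrt ( 2) /6, exp(  -  1), 2, sqrt (5 ), sqrt(6 ),sqrt(13 ), sqrt ( 17 ),3*sqrt(2 ), 3 * sqrt(2 ),  5.24 , 15, 72*E,98*sqrt( 17 ) ] 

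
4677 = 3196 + 1481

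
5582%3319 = 2263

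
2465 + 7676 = 10141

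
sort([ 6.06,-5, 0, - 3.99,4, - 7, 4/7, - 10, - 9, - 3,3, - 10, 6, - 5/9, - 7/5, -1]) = [ - 10, - 10, - 9, - 7, - 5, - 3.99, - 3, - 7/5, - 1, - 5/9,0, 4/7 , 3,  4 , 6, 6.06]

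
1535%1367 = 168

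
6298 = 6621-323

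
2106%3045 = 2106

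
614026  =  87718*7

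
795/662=1 + 133/662 = 1.20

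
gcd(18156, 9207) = 3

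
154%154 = 0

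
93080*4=372320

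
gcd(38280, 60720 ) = 1320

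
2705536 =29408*92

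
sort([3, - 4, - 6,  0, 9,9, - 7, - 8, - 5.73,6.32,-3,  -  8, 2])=[-8,  -  8, - 7, - 6, - 5.73, - 4, - 3,0 , 2, 3, 6.32,9, 9 ]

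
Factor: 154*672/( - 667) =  - 103488/667=   - 2^6*3^1*7^2 * 11^1*23^( - 1)*29^ ( - 1) 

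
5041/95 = 5041/95 = 53.06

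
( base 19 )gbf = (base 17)13CG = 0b1011101110000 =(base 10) 6000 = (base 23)B7K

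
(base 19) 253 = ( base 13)4b1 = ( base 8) 1464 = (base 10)820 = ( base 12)584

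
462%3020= 462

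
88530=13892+74638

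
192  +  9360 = 9552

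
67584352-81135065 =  - 13550713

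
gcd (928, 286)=2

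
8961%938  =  519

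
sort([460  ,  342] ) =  [342,460]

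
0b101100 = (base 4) 230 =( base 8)54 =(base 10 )44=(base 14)32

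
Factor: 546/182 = 3 = 3^1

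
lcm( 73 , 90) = 6570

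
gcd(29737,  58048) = 1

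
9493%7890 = 1603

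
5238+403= 5641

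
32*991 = 31712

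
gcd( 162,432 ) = 54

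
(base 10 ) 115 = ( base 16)73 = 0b1110011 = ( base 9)137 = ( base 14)83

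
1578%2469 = 1578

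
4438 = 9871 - 5433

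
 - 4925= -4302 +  - 623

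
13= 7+6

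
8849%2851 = 296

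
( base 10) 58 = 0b111010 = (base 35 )1n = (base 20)2I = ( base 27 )24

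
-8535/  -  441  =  2845/147=19.35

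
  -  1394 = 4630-6024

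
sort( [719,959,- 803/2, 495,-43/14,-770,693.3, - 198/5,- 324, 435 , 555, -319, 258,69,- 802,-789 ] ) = [  -  802,-789, - 770, - 803/2,-324, - 319,-198/5, - 43/14,69,  258, 435,495,555,693.3,719,959] 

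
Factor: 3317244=2^2 *3^1 * 7^1 * 17^1 *23^1*101^1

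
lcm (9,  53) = 477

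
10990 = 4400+6590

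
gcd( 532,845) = 1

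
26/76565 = 26/76565 =0.00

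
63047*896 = 56490112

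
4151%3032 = 1119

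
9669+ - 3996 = 5673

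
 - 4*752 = - 3008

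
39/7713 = 13/2571 = 0.01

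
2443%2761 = 2443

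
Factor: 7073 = 11^1*643^1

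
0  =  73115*0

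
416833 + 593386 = 1010219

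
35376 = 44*804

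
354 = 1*354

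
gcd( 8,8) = 8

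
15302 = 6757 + 8545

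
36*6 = 216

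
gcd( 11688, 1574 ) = 2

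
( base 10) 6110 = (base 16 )17de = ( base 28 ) 7M6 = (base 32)5uu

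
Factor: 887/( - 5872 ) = -2^ ( - 4)*367^( - 1 )*887^1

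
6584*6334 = 41703056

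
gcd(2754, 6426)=918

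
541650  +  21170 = 562820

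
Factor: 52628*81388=2^4*59^1*223^1*20347^1 = 4283287664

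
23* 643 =14789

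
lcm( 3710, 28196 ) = 140980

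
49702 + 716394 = 766096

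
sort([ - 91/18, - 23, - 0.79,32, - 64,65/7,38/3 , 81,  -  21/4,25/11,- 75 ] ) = [ - 75, - 64, - 23, - 21/4, - 91/18 ,- 0.79,25/11,  65/7 , 38/3,32,81]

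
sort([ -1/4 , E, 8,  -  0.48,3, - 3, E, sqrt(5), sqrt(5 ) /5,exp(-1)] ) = [-3,  -  0.48, - 1/4, exp( - 1 ),sqrt( 5)/5, sqrt (5), E,  E, 3,8] 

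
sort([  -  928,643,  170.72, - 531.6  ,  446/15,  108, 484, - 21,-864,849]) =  [  -  928, - 864, - 531.6, - 21 , 446/15,108,  170.72,484,643,849 ]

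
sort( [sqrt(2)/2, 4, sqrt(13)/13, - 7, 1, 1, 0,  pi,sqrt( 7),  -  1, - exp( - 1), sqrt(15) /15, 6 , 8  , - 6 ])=[ - 7, - 6, - 1, -exp( - 1), 0, sqrt( 15)/15, sqrt( 13 ) /13, sqrt( 2)/2,  1,1,  sqrt (7 ),pi, 4,6,8]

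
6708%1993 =729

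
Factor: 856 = 2^3*107^1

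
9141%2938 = 327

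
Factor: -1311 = - 3^1*19^1*23^1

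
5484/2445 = 1828/815 = 2.24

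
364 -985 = - 621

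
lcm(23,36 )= 828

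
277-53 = 224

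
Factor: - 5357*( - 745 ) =3990965 =5^1*11^1 * 149^1*487^1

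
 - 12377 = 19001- 31378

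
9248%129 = 89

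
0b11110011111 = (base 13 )B71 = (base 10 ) 1951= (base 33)1q4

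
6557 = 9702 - 3145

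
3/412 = 3/412 = 0.01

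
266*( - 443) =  - 117838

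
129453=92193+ 37260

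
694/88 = 347/44=7.89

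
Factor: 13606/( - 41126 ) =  - 6803/20563=   - 6803^1*20563^( - 1 )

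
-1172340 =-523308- 649032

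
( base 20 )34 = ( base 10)64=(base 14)48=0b1000000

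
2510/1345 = 502/269 = 1.87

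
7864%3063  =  1738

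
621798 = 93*6686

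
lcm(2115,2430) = 114210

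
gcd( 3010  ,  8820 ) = 70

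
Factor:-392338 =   -  2^1*196169^1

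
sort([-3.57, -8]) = [ - 8,- 3.57]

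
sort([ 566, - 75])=[ - 75,  566] 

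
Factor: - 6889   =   - 83^2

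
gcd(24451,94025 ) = 1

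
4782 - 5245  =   - 463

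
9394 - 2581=6813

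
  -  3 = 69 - 72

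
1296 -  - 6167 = 7463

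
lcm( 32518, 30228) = 2146188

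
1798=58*31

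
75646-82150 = - 6504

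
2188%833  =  522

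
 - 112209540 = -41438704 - 70770836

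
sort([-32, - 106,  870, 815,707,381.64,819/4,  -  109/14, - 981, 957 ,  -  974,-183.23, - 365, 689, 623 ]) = [ - 981, - 974, - 365, - 183.23,- 106,- 32,-109/14, 819/4,381.64,623, 689, 707,815,870, 957 ]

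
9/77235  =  3/25745 = 0.00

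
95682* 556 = 53199192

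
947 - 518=429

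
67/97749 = 67/97749= 0.00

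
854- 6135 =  - 5281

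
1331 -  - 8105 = 9436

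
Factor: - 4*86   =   - 2^3 * 43^1 = - 344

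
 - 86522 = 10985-97507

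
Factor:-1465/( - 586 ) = 5/2=2^ ( -1 )*5^1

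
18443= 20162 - 1719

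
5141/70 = 5141/70 = 73.44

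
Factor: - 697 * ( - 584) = 2^3*17^1*41^1*73^1 =407048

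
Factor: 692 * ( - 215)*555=-82572900 = -2^2*3^1 * 5^2 * 37^1*43^1 * 173^1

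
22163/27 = 820 +23/27= 820.85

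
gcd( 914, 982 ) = 2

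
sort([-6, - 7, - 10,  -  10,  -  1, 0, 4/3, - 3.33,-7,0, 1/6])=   [-10, - 10,-7,  -  7, - 6,  -  3.33,-1, 0, 0, 1/6  ,  4/3]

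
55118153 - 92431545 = - 37313392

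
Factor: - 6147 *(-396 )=2434212  =  2^2*3^4 * 11^1*683^1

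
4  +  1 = 5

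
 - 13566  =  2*( - 6783 )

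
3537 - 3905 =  - 368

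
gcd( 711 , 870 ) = 3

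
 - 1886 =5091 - 6977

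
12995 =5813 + 7182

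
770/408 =385/204= 1.89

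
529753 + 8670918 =9200671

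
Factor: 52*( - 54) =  - 2^3*3^3*13^1 = - 2808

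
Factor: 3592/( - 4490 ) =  - 2^2 * 5^(-1)=-  4/5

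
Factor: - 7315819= - 7^1*1045117^1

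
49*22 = 1078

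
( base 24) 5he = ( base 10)3302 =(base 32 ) 376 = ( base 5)101202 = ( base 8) 6346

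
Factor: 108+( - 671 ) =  - 563 = -  563^1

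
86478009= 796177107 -709699098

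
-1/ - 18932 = 1/18932 = 0.00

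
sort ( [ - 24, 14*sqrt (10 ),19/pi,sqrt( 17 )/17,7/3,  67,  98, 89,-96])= [ - 96, - 24,sqrt(17)/17, 7/3, 19/pi, 14*sqrt( 10 ),  67, 89,98]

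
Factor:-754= -2^1*13^1 *29^1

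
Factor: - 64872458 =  -2^1 * 7^1*4633747^1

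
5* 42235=211175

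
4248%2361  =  1887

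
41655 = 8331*5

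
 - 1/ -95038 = 1/95038 = 0.00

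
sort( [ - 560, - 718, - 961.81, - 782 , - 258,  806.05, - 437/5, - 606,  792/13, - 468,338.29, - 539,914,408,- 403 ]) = [-961.81,-782, - 718, - 606,-560 , - 539, - 468, - 403, - 258, - 437/5,  792/13,338.29, 408,  806.05,914 ]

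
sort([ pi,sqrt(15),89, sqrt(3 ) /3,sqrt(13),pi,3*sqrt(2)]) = [ sqrt(3) /3,pi,  pi,sqrt(13),sqrt ( 15 ),3*sqrt(2),89 ]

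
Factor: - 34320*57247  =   - 2^4*3^1*5^1*11^1*13^1*19^1*23^1 *131^1 = - 1964717040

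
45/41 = 45/41 = 1.10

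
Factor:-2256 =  - 2^4 * 3^1*47^1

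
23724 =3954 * 6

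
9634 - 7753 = 1881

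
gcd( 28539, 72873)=27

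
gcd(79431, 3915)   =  87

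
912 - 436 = 476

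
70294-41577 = 28717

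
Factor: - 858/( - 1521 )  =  22/39 = 2^1*3^ ( - 1 )*11^1 * 13^(  -  1 )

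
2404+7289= 9693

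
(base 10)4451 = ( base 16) 1163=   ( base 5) 120301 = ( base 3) 20002212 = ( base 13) 2045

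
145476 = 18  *8082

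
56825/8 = 56825/8 = 7103.12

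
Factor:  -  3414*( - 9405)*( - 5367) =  - 172327231890 = - 2^1*3^4*5^1*11^1*19^1 *569^1*1789^1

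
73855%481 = 262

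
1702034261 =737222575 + 964811686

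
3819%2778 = 1041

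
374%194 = 180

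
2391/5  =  478 +1/5  =  478.20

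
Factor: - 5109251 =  - 7^1*157^1*4649^1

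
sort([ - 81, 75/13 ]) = [ - 81,75/13 ] 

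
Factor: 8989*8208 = 2^4*3^3* 19^1 * 89^1 * 101^1 = 73781712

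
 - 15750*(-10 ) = 157500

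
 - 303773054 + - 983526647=-1287299701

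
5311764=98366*54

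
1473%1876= 1473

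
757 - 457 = 300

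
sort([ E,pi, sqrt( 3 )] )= [sqrt( 3), E, pi] 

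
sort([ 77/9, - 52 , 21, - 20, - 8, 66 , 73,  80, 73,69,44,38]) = [ - 52, - 20, - 8 , 77/9,  21,38 , 44, 66,69, 73,  73,80 ]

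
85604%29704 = 26196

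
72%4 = 0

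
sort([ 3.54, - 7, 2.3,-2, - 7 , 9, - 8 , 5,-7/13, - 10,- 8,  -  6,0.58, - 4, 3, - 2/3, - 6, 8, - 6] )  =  [ - 10, - 8, - 8, - 7, - 7, - 6, - 6, - 6, - 4, - 2, - 2/3, - 7/13, 0.58,2.3, 3, 3.54, 5 , 8, 9]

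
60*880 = 52800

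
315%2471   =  315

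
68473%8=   1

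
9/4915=9/4915 = 0.00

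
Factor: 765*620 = 2^2*3^2*5^2* 17^1*31^1  =  474300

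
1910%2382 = 1910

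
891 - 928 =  - 37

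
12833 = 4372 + 8461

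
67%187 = 67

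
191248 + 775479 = 966727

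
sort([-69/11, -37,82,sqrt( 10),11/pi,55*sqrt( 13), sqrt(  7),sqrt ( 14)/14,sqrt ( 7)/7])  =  [ - 37, - 69/11, sqrt ( 14) /14, sqrt( 7)/7, sqrt(7),sqrt ( 10),11/pi,82 , 55*sqrt(13) ]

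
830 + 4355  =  5185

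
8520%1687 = 85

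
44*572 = 25168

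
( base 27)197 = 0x3d3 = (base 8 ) 1723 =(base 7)2566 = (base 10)979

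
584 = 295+289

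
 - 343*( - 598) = 205114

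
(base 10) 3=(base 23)3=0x3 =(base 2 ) 11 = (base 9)3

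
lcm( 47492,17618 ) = 1092316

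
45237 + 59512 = 104749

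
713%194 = 131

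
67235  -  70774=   -  3539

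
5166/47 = 5166/47  =  109.91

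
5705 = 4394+1311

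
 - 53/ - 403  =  53/403 = 0.13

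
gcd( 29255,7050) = 5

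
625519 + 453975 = 1079494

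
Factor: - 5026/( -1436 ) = 2^(- 1 ) *7^1 = 7/2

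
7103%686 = 243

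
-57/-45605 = 57/45605 = 0.00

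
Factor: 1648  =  2^4* 103^1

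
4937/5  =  987 + 2/5=987.40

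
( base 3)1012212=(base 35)pc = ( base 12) 61B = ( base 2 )1101110111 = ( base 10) 887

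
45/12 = 3 + 3/4 = 3.75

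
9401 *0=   0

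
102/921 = 34/307 = 0.11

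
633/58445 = 633/58445 = 0.01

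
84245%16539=1550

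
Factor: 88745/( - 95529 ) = -3^( - 1)*5^1*7^(-1) * 4549^ ( - 1)*17749^1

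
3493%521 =367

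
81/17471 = 81/17471 = 0.00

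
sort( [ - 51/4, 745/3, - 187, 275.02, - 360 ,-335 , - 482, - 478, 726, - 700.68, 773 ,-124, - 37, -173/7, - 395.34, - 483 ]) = [-700.68, - 483,-482, - 478, - 395.34 , - 360, -335, -187,- 124, - 37 , - 173/7, - 51/4, 745/3,275.02, 726, 773]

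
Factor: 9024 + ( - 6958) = 2066 = 2^1*1033^1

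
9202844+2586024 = 11788868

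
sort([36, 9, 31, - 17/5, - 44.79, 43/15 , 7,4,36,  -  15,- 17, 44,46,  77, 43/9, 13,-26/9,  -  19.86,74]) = [ - 44.79, - 19.86, - 17, - 15 , - 17/5,  -  26/9, 43/15, 4,  43/9 , 7, 9, 13 , 31, 36, 36, 44 , 46,74,77 ] 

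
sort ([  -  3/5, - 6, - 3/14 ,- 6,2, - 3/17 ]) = [ - 6, - 6, - 3/5,-3/14, - 3/17, 2 ] 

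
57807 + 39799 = 97606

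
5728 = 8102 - 2374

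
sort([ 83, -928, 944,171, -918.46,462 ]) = [ - 928, - 918.46, 83,171,462,  944 ] 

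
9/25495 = 9/25495 = 0.00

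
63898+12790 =76688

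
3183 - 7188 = -4005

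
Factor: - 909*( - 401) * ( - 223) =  - 81285507=- 3^2*101^1*223^1*401^1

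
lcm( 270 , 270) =270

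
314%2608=314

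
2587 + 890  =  3477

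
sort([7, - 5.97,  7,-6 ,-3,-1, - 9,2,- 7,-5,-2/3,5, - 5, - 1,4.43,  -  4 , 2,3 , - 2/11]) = [ - 9,-7, - 6 ,-5.97 ,-5, - 5,  -  4, - 3,-1,  -  1, -2/3 ,-2/11,2,2,3, 4.43,  5,7,7]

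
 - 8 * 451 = - 3608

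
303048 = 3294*92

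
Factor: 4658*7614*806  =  2^3*3^4*13^1*17^1* 31^1*47^1*137^1 = 28585605672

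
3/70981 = 3/70981 = 0.00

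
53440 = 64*835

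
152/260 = 38/65 = 0.58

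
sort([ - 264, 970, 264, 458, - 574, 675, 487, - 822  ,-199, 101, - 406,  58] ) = [ - 822, - 574, -406, - 264, - 199, 58, 101,264, 458,487,675, 970]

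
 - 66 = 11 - 77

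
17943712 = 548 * 32744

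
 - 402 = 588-990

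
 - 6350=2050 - 8400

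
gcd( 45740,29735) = 5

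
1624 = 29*56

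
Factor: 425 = 5^2*17^1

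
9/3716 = 9/3716 = 0.00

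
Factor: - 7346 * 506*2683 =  - 2^2 *11^1 * 23^1 * 2683^1*3673^1 = - 9972914908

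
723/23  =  31 + 10/23 =31.43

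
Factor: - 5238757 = - 419^1*12503^1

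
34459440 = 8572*4020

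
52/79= 52/79  =  0.66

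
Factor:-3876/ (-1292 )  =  3^1   =  3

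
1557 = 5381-3824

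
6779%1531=655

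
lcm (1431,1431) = 1431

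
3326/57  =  3326/57 = 58.35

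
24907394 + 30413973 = 55321367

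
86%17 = 1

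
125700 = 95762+29938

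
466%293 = 173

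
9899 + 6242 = 16141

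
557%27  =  17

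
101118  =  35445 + 65673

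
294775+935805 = 1230580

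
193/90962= 193/90962  =  0.00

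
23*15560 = 357880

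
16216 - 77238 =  - 61022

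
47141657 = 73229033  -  26087376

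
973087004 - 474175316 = 498911688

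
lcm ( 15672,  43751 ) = 1050024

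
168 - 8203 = -8035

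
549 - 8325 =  - 7776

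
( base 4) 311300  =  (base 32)3BG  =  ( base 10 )3440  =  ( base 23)6bd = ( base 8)6560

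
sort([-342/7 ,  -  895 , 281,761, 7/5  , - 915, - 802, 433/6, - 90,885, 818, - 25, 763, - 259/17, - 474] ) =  [- 915, - 895, - 802, - 474, - 90,-342/7 , -25, - 259/17, 7/5  ,  433/6,281,761,763,818,885]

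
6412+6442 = 12854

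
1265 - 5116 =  - 3851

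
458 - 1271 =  - 813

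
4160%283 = 198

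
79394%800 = 194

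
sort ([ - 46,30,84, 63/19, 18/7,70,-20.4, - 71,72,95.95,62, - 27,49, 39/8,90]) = [ - 71, - 46, - 27, - 20.4,18/7,63/19,39/8, 30,49 , 62, 70, 72,84 , 90,95.95]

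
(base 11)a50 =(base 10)1265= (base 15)595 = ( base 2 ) 10011110001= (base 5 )20030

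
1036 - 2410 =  - 1374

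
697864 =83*8408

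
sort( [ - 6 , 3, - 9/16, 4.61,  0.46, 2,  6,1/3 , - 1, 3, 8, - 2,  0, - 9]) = [ - 9, - 6, - 2,  -  1, - 9/16 , 0,1/3,0.46 , 2 , 3, 3,4.61, 6 , 8 ]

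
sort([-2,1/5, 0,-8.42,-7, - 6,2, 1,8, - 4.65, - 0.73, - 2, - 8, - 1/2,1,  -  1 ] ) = [ - 8.42, - 8, - 7,-6, - 4.65, - 2, - 2, - 1, - 0.73, - 1/2, 0, 1/5,1, 1,  2,8]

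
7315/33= 665/3= 221.67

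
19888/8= 2486 = 2486.00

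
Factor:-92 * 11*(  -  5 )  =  2^2*5^1* 11^1 * 23^1 = 5060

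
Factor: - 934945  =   - 5^1 * 11^1*89^1*191^1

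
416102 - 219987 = 196115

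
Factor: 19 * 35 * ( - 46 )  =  -30590 =-  2^1*5^1*7^1*19^1 * 23^1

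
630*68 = 42840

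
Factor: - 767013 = - 3^1* 13^1*71^1* 277^1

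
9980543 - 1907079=8073464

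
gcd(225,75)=75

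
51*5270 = 268770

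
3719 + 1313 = 5032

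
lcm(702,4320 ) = 56160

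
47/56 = 47/56 = 0.84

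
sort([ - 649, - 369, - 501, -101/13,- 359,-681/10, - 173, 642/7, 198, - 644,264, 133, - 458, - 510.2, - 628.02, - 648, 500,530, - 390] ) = [ - 649, - 648 , - 644, - 628.02, - 510.2,  -  501, - 458, - 390, - 369,-359,  -  173, - 681/10,  -  101/13, 642/7  ,  133,198, 264, 500, 530 ]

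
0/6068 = 0 = 0.00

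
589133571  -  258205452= 330928119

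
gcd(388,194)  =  194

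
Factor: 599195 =5^1*119839^1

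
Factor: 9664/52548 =16/87 = 2^4  *  3^( - 1)*29^( - 1)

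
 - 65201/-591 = 65201/591 = 110.32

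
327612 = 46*7122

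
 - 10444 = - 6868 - 3576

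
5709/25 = 5709/25 = 228.36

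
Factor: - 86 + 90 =2^2  =  4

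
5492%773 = 81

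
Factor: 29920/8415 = 32/9 = 2^5*3^( - 2) 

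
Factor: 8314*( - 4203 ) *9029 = - 2^1*3^2*467^1*4157^1*9029^1 = - 315507046518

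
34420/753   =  45 + 535/753 = 45.71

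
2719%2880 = 2719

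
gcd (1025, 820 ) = 205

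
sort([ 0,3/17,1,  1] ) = [ 0,3/17,1,1]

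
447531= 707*633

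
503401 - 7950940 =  - 7447539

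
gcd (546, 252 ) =42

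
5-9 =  - 4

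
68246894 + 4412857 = 72659751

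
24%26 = 24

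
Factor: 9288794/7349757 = 2^1*3^ ( - 1)*821^1*5657^1 * 2449919^( - 1)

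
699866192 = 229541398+470324794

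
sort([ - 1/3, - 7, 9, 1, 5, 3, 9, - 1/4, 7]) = [ - 7, - 1/3, - 1/4,  1, 3, 5, 7,9,  9] 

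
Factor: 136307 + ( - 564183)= - 2^2*41^1 * 2609^1 = - 427876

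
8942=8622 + 320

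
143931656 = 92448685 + 51482971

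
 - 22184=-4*5546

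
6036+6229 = 12265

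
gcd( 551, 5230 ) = 1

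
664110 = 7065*94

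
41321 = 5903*7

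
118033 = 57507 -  - 60526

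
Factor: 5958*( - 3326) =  - 2^2*3^2 * 331^1*1663^1 = - 19816308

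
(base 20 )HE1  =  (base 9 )10637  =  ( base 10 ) 7081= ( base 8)15651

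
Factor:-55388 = -2^2  *61^1 *227^1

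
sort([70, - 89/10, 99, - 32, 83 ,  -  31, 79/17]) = [ - 32, - 31, - 89/10,79/17, 70,83,99 ] 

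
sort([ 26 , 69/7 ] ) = [ 69/7, 26 ] 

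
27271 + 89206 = 116477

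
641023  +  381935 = 1022958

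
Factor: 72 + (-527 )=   -  455= - 5^1 * 7^1*13^1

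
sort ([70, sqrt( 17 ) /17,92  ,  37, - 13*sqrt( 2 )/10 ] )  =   [ - 13*sqrt( 2)/10, sqrt( 17 )/17 , 37, 70,92]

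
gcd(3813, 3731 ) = 41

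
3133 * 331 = 1037023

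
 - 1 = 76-77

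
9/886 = 9/886 = 0.01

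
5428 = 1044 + 4384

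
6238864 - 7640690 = -1401826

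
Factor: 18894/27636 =67/98 = 2^(- 1)*7^(- 2 ) * 67^1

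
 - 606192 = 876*( - 692)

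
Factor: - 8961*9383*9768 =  - 821303823384= -  2^3*3^2*11^2*29^1*37^1 * 103^1 * 853^1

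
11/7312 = 11/7312 = 0.00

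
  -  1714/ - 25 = 68 + 14/25=68.56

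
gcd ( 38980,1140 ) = 20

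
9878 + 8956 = 18834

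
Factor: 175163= 109^1*1607^1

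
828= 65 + 763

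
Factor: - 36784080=-2^4*3^2*5^1*47^1*1087^1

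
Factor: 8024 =2^3*17^1 * 59^1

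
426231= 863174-436943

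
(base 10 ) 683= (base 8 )1253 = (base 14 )36B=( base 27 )p8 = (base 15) 308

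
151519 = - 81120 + 232639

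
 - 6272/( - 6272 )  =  1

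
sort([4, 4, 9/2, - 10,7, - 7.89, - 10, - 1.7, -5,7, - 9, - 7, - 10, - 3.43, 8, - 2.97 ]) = [- 10, - 10, - 10 , - 9, - 7.89, - 7, - 5, - 3.43, - 2.97, - 1.7, 4 , 4 , 9/2,  7, 7 , 8]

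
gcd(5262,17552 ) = 2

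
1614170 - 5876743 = -4262573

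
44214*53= 2343342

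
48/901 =48/901  =  0.05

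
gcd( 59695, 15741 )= 1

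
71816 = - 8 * ( - 8977 )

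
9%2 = 1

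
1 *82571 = 82571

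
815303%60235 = 32248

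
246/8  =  123/4 = 30.75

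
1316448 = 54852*24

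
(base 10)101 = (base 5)401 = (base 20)51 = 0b1100101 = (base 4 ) 1211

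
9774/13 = 751 + 11/13= 751.85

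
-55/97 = -55/97 =-0.57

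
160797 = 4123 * 39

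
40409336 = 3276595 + 37132741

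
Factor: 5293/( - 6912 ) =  - 2^(-8 )*3^( - 3) * 67^1*79^1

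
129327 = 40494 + 88833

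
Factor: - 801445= - 5^1*89^1 * 1801^1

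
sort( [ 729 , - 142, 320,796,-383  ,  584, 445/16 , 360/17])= [ - 383, - 142 , 360/17, 445/16,  320,  584,729, 796 ] 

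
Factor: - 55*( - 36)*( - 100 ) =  - 198000 = - 2^4*3^2*5^3*11^1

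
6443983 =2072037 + 4371946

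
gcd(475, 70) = 5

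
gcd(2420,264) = 44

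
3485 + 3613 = 7098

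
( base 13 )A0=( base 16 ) 82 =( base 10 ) 130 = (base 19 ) 6g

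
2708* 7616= 20624128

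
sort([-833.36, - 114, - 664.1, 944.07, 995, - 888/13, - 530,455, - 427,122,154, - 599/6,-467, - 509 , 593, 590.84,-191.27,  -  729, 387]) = [ - 833.36, - 729, - 664.1, - 530,  -  509,-467, - 427,-191.27 , - 114, - 599/6, - 888/13,122, 154, 387, 455, 590.84, 593, 944.07, 995 ]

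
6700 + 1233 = 7933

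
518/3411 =518/3411  =  0.15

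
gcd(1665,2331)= 333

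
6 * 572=3432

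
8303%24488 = 8303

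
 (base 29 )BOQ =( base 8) 23365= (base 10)9973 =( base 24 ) H7D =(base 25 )fnn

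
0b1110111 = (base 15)7e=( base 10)119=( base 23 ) 54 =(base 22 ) 59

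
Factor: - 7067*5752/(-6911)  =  2^3*37^1*191^1*719^1*6911^(-1 ) = 40649384/6911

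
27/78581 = 27/78581=0.00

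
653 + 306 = 959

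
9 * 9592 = 86328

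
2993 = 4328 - 1335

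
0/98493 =0 = 0.00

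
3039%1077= 885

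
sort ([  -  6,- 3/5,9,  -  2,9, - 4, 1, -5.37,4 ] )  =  [ - 6, - 5.37, - 4 , - 2, - 3/5, 1,4,9, 9] 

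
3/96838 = 3/96838 = 0.00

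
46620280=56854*820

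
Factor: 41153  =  7^1*5879^1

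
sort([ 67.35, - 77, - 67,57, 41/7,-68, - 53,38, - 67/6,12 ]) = [ - 77,  -  68, - 67, - 53, - 67/6,41/7,12,38,57,  67.35]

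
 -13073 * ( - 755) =9870115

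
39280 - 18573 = 20707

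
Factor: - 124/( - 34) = 2^1*17^(  -  1)*31^1 =62/17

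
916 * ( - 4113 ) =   -  3767508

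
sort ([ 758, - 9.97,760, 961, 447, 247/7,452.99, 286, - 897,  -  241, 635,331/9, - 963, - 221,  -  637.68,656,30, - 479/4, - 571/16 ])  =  [ - 963,  -  897,  -  637.68, - 241,-221, -479/4 ,  -  571/16, - 9.97,  30,247/7,331/9, 286,447, 452.99,  635, 656,  758, 760,  961 ]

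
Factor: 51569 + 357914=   409483= 409483^1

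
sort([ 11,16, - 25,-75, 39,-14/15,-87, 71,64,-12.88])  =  [ - 87, - 75,-25,- 12.88,- 14/15, 11,16,39,  64,71]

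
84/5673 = 28/1891 = 0.01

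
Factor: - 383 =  - 383^1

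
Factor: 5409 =3^2*601^1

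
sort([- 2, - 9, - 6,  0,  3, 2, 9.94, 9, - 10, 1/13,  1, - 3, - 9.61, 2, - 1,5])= [ - 10, - 9.61, - 9, - 6, - 3,  -  2, - 1, 0, 1/13, 1, 2, 2,3, 5, 9, 9.94] 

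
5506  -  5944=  - 438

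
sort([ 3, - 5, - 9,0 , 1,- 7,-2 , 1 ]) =[ - 9, - 7, - 5, - 2, 0, 1,  1, 3]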